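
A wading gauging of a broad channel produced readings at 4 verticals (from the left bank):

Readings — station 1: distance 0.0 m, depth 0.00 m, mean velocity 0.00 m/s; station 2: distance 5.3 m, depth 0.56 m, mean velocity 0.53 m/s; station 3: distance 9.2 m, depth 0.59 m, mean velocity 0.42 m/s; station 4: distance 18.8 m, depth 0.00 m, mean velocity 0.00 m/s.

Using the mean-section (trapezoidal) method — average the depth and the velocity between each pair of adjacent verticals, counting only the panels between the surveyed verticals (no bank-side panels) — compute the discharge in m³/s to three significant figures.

Panel 1-2: Δb = 5.3 m, d̄ = (0.00+0.56)/2 = 0.28, v̄ = (0.00+0.53)/2 = 0.265 → q = 5.3×0.28×0.265 = 0.3933 m³/s
Panel 2-3: Δb = 3.9 m, d̄ = (0.56+0.59)/2 = 0.575, v̄ = (0.53+0.42)/2 = 0.475 → q = 3.9×0.575×0.475 = 1.065 m³/s
Panel 3-4: Δb = 9.6 m, d̄ = (0.59+0.00)/2 = 0.295, v̄ = (0.42+0.00)/2 = 0.21 → q = 9.6×0.295×0.21 = 0.5947 m³/s
Q = Σ q = 2.053 m³/s

2.05 m³/s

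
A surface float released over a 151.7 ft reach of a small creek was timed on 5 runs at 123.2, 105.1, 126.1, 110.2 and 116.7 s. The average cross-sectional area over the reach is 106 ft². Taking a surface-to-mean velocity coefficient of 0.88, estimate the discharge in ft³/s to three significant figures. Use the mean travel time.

122 ft³/s

t̄ = (123.2 + 105.1 + 126.1 + 110.2 + 116.7) / 5 = 116.26 s
v_surface = L / t̄ = 151.7 / 116.26 = 1.305 ft/s
v_mean = 0.88 × 1.305 = 1.148 ft/s
Q = A × v_mean = 106 × 1.148 = 121.7 ft³/s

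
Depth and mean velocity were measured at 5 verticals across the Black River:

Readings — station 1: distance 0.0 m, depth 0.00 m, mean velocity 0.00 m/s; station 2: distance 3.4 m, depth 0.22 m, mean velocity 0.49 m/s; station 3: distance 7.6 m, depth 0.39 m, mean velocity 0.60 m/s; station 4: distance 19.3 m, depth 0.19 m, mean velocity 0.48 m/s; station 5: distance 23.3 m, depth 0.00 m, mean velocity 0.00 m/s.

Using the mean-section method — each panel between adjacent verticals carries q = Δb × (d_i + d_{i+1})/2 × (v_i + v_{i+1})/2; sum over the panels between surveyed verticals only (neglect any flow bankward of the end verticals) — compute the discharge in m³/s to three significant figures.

Panel 1-2: Δb = 3.4 m, d̄ = (0.00+0.22)/2 = 0.11, v̄ = (0.00+0.49)/2 = 0.245 → q = 3.4×0.11×0.245 = 0.09163 m³/s
Panel 2-3: Δb = 4.2 m, d̄ = (0.22+0.39)/2 = 0.305, v̄ = (0.49+0.60)/2 = 0.545 → q = 4.2×0.305×0.545 = 0.6981 m³/s
Panel 3-4: Δb = 11.7 m, d̄ = (0.39+0.19)/2 = 0.29, v̄ = (0.60+0.48)/2 = 0.54 → q = 11.7×0.29×0.54 = 1.832 m³/s
Panel 4-5: Δb = 4 m, d̄ = (0.19+0.00)/2 = 0.095, v̄ = (0.48+0.00)/2 = 0.24 → q = 4×0.095×0.24 = 0.09120 m³/s
Q = Σ q = 2.713 m³/s

2.71 m³/s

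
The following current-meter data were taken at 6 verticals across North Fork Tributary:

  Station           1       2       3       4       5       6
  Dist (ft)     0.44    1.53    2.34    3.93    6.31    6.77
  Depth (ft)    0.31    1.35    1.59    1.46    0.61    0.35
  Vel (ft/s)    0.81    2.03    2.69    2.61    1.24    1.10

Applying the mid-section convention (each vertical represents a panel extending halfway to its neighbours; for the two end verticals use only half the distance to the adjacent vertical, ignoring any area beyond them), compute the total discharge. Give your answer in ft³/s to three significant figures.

16.6 ft³/s

w_1 = (1.53 − 0.44)/2 = 0.545 ft; q_1 = 0.81 × 0.31 × 0.545 = 0.1368 ft³/s
w_2 = (2.34 − 0.44)/2 = 0.95 ft; q_2 = 2.03 × 1.35 × 0.95 = 2.603 ft³/s
w_3 = (3.93 − 1.53)/2 = 1.2 ft; q_3 = 2.69 × 1.59 × 1.2 = 5.133 ft³/s
w_4 = (6.31 − 2.34)/2 = 1.985 ft; q_4 = 2.61 × 1.46 × 1.985 = 7.564 ft³/s
w_5 = (6.77 − 3.93)/2 = 1.42 ft; q_5 = 1.24 × 0.61 × 1.42 = 1.074 ft³/s
w_6 = (6.77 − 6.31)/2 = 0.23 ft; q_6 = 1.10 × 0.35 × 0.23 = 0.08855 ft³/s
Q = Σ qᵢ = 16.60 ft³/s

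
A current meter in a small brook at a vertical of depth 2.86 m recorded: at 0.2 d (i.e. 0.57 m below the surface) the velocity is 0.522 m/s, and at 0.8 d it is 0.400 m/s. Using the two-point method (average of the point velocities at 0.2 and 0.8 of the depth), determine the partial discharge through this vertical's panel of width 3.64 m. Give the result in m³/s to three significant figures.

v̄ = (0.522 + 0.400) / 2 = 0.4610 m/s
q = v̄ × d × w = 0.4610 × 2.86 × 3.64 = 4.799 m³/s

4.80 m³/s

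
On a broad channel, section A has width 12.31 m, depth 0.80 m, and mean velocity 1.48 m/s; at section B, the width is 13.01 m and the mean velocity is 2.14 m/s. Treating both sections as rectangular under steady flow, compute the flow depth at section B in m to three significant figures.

Q = A₁V₁ = (12.31×0.80) × 1.48 = 14.58 m³/s
d₂ = Q/(b₂ V₂) = 14.58/(13.01×2.14) = 0.5235 m

0.524 m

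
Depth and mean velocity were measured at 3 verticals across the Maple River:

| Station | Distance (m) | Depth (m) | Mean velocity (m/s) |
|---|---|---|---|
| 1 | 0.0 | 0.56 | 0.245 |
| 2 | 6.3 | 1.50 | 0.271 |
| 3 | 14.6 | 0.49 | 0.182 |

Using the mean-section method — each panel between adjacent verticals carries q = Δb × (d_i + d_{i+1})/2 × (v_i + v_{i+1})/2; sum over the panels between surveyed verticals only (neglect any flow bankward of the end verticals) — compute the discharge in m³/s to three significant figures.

Panel 1-2: Δb = 6.3 m, d̄ = (0.56+1.50)/2 = 1.03, v̄ = (0.245+0.271)/2 = 0.258 → q = 6.3×1.03×0.258 = 1.674 m³/s
Panel 2-3: Δb = 8.3 m, d̄ = (1.50+0.49)/2 = 0.995, v̄ = (0.271+0.182)/2 = 0.2265 → q = 8.3×0.995×0.2265 = 1.871 m³/s
Q = Σ q = 3.545 m³/s

3.54 m³/s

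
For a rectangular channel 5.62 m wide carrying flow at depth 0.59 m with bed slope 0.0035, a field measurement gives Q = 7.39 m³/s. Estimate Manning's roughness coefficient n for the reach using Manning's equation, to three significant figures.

0.0164

A = b·y = 5.62 × 0.59 = 3.316 m²
P = b + 2y = 5.62 + 2×0.59 = 6.800 m
R = A/P = 3.316/6.800 = 0.4876 m
n = (1/Q)·A·R^(2/3)·S^(1/2) = (1/7.39) × 3.316 × 0.6195 × 0.05916 = 0.01644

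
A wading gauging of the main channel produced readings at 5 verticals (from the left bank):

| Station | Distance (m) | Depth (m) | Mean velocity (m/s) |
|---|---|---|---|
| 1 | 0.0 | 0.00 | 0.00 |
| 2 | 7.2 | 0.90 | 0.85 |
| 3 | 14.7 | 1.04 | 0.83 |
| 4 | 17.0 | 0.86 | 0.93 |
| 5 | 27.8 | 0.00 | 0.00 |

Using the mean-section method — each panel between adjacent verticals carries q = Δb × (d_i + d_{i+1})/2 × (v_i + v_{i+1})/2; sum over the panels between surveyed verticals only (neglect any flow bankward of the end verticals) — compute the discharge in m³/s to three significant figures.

11.6 m³/s

Panel 1-2: Δb = 7.2 m, d̄ = (0.00+0.90)/2 = 0.45, v̄ = (0.00+0.85)/2 = 0.425 → q = 7.2×0.45×0.425 = 1.377 m³/s
Panel 2-3: Δb = 7.5 m, d̄ = (0.90+1.04)/2 = 0.97, v̄ = (0.85+0.83)/2 = 0.84 → q = 7.5×0.97×0.84 = 6.111 m³/s
Panel 3-4: Δb = 2.3 m, d̄ = (1.04+0.86)/2 = 0.95, v̄ = (0.83+0.93)/2 = 0.88 → q = 2.3×0.95×0.88 = 1.923 m³/s
Panel 4-5: Δb = 10.8 m, d̄ = (0.86+0.00)/2 = 0.43, v̄ = (0.93+0.00)/2 = 0.465 → q = 10.8×0.43×0.465 = 2.159 m³/s
Q = Σ q = 11.57 m³/s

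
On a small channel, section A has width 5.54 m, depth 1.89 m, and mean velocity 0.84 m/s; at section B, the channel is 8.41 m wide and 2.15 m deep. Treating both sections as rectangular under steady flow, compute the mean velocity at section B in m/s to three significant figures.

Q = A₁V₁ = (5.54×1.89) × 0.84 = 8.795 m³/s
A₂ = 8.41 × 2.15 = 18.08 m²
V₂ = Q/A₂ = 8.795/18.08 = 0.4864 m/s

0.486 m/s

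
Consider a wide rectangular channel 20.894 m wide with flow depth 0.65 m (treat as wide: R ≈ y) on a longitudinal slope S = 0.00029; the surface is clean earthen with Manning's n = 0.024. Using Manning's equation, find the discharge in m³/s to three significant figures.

7.23 m³/s

A = b·y = 20.894 × 0.65 = 13.58 m²
Wide channel: R ≈ y = 0.65 m
Q = (1/n)·A·R^(2/3)·S^(1/2) = (1/0.024) × 13.58 × 0.6500^(2/3) × 0.00029^(1/2) = 7.231 m³/s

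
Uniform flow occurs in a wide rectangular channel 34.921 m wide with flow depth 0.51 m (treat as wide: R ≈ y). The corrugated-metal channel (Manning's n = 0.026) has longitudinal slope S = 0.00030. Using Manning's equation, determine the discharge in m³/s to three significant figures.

A = b·y = 34.921 × 0.51 = 17.81 m²
Wide channel: R ≈ y = 0.51 m
Q = (1/n)·A·R^(2/3)·S^(1/2) = (1/0.026) × 17.81 × 0.5100^(2/3) × 0.00030^(1/2) = 7.573 m³/s

7.57 m³/s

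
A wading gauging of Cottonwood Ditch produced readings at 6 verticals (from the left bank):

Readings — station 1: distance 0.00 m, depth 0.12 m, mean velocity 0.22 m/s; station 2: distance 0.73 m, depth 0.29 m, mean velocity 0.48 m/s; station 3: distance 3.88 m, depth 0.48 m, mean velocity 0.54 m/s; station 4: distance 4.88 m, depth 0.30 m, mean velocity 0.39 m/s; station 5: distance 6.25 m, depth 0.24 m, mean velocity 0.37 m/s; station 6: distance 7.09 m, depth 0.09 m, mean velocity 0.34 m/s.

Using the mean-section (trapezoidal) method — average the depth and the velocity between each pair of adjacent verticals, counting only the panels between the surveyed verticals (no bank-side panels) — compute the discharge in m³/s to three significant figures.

1.04 m³/s

Panel 1-2: Δb = 0.73 m, d̄ = (0.12+0.29)/2 = 0.205, v̄ = (0.22+0.48)/2 = 0.35 → q = 0.73×0.205×0.35 = 0.05238 m³/s
Panel 2-3: Δb = 3.15 m, d̄ = (0.29+0.48)/2 = 0.385, v̄ = (0.48+0.54)/2 = 0.51 → q = 3.15×0.385×0.51 = 0.6185 m³/s
Panel 3-4: Δb = 1 m, d̄ = (0.48+0.30)/2 = 0.39, v̄ = (0.54+0.39)/2 = 0.465 → q = 1×0.39×0.465 = 0.1814 m³/s
Panel 4-5: Δb = 1.37 m, d̄ = (0.30+0.24)/2 = 0.27, v̄ = (0.39+0.37)/2 = 0.38 → q = 1.37×0.27×0.38 = 0.1406 m³/s
Panel 5-6: Δb = 0.84 m, d̄ = (0.24+0.09)/2 = 0.165, v̄ = (0.37+0.34)/2 = 0.355 → q = 0.84×0.165×0.355 = 0.04920 m³/s
Q = Σ q = 1.042 m³/s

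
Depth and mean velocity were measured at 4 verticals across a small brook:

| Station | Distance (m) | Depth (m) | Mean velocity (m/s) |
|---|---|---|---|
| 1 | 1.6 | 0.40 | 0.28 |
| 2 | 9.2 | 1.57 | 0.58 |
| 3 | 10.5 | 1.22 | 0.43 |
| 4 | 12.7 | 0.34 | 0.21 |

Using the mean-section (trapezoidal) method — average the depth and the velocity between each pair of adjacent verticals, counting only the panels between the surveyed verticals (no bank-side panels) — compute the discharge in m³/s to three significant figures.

4.68 m³/s

Panel 1-2: Δb = 7.6 m, d̄ = (0.40+1.57)/2 = 0.985, v̄ = (0.28+0.58)/2 = 0.43 → q = 7.6×0.985×0.43 = 3.219 m³/s
Panel 2-3: Δb = 1.3 m, d̄ = (1.57+1.22)/2 = 1.395, v̄ = (0.58+0.43)/2 = 0.505 → q = 1.3×1.395×0.505 = 0.9158 m³/s
Panel 3-4: Δb = 2.2 m, d̄ = (1.22+0.34)/2 = 0.78, v̄ = (0.43+0.21)/2 = 0.32 → q = 2.2×0.78×0.32 = 0.5491 m³/s
Q = Σ q = 4.684 m³/s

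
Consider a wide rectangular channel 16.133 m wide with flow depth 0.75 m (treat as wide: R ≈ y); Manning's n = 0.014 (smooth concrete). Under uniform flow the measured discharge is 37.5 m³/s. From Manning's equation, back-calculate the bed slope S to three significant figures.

0.00276

A = b·y = 16.133 × 0.75 = 12.10 m²
Wide channel: R ≈ y = 0.75 m
S = (Q·n / (1·A·R^(2/3)))² = (37.5×0.014 / (1×12.10×0.8255))² = 0.002763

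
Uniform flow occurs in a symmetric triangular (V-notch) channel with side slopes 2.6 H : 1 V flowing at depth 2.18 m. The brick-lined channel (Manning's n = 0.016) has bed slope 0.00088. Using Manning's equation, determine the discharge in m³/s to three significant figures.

A = z·y² = 2.6×2.18² = 12.36 m²
P = 2y√(1+z²) = 2×2.18×√(1+2.6²) = 12.15 m
R = A/P = 12.36/12.15 = 1.017 m
Q = (1/n)·A·R^(2/3)·S^(1/2) = (1/0.016) × 12.36 × 1.017^(2/3) × 0.00088^(1/2) = 23.17 m³/s

23.2 m³/s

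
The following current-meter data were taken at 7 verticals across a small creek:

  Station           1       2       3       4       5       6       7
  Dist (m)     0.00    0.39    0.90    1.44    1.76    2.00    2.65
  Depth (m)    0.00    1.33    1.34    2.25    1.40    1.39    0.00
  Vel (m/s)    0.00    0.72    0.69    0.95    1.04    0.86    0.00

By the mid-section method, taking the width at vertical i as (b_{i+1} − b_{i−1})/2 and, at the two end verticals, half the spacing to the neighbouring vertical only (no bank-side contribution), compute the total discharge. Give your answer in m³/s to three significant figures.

w_2 = (0.90 − 0.00)/2 = 0.45 m; q_2 = 0.72 × 1.33 × 0.45 = 0.4309 m³/s
w_3 = (1.44 − 0.39)/2 = 0.525 m; q_3 = 0.69 × 1.34 × 0.525 = 0.4854 m³/s
w_4 = (1.76 − 0.90)/2 = 0.43 m; q_4 = 0.95 × 2.25 × 0.43 = 0.9191 m³/s
w_5 = (2.00 − 1.44)/2 = 0.28 m; q_5 = 1.04 × 1.40 × 0.28 = 0.4077 m³/s
w_6 = (2.65 − 1.76)/2 = 0.445 m; q_6 = 0.86 × 1.39 × 0.445 = 0.5320 m³/s
Stations 1, 7 contribute zero (depth or velocity is 0).
Q = Σ qᵢ = 2.775 m³/s

2.78 m³/s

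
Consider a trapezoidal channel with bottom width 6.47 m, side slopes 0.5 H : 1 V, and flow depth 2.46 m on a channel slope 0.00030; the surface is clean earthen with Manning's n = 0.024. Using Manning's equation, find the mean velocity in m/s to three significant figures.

0.980 m/s

A = (b + z·y)·y = (6.47 + 0.5×2.46)×2.46 = 18.94 m²
P = b + 2y√(1+z²) = 6.47 + 2×2.46×√(1+0.5²) = 11.97 m
R = A/P = 18.94/11.97 = 1.582 m
Q = (1/n)·A·R^(2/3)·S^(1/2) = (1/0.024) × 18.94 × 1.582^(2/3) × 0.00030^(1/2) = 18.56 m³/s
V = Q/A = 18.56/18.94 = 0.9800 m/s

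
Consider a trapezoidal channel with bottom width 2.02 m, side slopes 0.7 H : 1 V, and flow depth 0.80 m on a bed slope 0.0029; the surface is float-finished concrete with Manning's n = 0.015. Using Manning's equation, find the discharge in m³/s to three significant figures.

A = (b + z·y)·y = (2.02 + 0.7×0.80)×0.80 = 2.064 m²
P = b + 2y√(1+z²) = 2.02 + 2×0.80×√(1+0.7²) = 3.973 m
R = A/P = 2.064/3.973 = 0.5195 m
Q = (1/n)·A·R^(2/3)·S^(1/2) = (1/0.015) × 2.064 × 0.5195^(2/3) × 0.0029^(1/2) = 4.789 m³/s

4.79 m³/s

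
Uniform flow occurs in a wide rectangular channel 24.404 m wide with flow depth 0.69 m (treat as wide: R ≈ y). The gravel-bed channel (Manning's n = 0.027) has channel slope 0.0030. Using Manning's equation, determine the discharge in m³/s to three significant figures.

A = b·y = 24.404 × 0.69 = 16.84 m²
Wide channel: R ≈ y = 0.69 m
Q = (1/n)·A·R^(2/3)·S^(1/2) = (1/0.027) × 16.84 × 0.6900^(2/3) × 0.0030^(1/2) = 26.67 m³/s

26.7 m³/s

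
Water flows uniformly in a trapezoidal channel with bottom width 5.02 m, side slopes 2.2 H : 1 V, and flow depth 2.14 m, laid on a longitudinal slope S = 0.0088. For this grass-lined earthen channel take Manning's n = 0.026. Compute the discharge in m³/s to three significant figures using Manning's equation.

92.0 m³/s

A = (b + z·y)·y = (5.02 + 2.2×2.14)×2.14 = 20.82 m²
P = b + 2y√(1+z²) = 5.02 + 2×2.14×√(1+2.2²) = 15.36 m
R = A/P = 20.82/15.36 = 1.355 m
Q = (1/n)·A·R^(2/3)·S^(1/2) = (1/0.026) × 20.82 × 1.355^(2/3) × 0.0088^(1/2) = 91.98 m³/s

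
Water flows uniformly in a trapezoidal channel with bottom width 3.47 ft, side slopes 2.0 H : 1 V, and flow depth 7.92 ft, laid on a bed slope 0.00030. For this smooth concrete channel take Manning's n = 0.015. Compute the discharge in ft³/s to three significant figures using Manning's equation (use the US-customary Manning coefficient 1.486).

A = (b + z·y)·y = (3.47 + 2.0×7.92)×7.92 = 152.9 ft²
P = b + 2y√(1+z²) = 3.47 + 2×7.92×√(1+2.0²) = 38.89 ft
R = A/P = 152.9/38.89 = 3.933 ft
Q = (1.486/n)·A·R^(2/3)·S^(1/2) = (1.486/0.015) × 152.9 × 3.933^(2/3) × 0.00030^(1/2) = 653.8 ft³/s

654 ft³/s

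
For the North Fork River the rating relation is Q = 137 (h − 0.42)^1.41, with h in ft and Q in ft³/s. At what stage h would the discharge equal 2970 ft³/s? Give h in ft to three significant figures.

9.28 ft

h − h₀ = (Q/C)^(1/b) = (2970/137)^(1/1.41) = 8.862 ft
h = 0.42 + 8.862 = 9.282 ft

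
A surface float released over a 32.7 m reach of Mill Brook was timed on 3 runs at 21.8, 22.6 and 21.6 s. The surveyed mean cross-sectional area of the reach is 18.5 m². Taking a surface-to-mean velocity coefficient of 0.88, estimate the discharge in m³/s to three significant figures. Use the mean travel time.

t̄ = (21.8 + 22.6 + 21.6) / 3 = 22 s
v_surface = L / t̄ = 32.7 / 22 = 1.486 m/s
v_mean = 0.88 × 1.486 = 1.308 m/s
Q = A × v_mean = 18.5 × 1.308 = 24.20 m³/s

24.2 m³/s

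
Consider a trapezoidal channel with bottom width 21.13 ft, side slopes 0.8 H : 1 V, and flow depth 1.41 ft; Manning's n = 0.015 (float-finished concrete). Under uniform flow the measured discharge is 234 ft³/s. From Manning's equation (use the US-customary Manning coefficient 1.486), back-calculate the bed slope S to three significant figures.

0.00413

A = (b + z·y)·y = (21.13 + 0.8×1.41)×1.41 = 31.38 ft²
P = b + 2y√(1+z²) = 21.13 + 2×1.41×√(1+0.8²) = 24.74 ft
R = A/P = 31.38/24.74 = 1.268 ft
S = (Q·n / (1.486·A·R^(2/3)))² = (234×0.015 / (1.486×31.38×1.172))² = 0.004125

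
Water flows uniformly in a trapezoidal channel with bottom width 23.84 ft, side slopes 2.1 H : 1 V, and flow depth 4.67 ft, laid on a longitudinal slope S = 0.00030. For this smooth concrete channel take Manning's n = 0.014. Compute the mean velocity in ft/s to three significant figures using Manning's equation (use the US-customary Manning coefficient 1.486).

A = (b + z·y)·y = (23.84 + 2.1×4.67)×4.67 = 157.1 ft²
P = b + 2y√(1+z²) = 23.84 + 2×4.67×√(1+2.1²) = 45.56 ft
R = A/P = 157.1/45.56 = 3.449 ft
Q = (1.486/n)·A·R^(2/3)·S^(1/2) = (1.486/0.014) × 157.1 × 3.449^(2/3) × 0.00030^(1/2) = 659.4 ft³/s
V = Q/A = 659.4/157.1 = 4.196 ft/s

4.20 ft/s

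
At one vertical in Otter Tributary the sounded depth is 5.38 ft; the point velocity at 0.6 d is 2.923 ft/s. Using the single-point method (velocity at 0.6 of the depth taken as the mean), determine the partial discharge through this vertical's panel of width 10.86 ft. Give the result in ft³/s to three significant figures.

v̄ = v₀.₆ = 2.923 ft/s
q = v̄ × d × w = 2.923 × 5.38 × 10.86 = 170.8 ft³/s

171 ft³/s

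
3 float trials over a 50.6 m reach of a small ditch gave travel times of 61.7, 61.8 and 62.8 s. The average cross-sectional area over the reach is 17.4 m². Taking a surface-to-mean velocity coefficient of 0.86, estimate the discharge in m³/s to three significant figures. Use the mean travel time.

12.2 m³/s

t̄ = (61.7 + 61.8 + 62.8) / 3 = 62.1 s
v_surface = L / t̄ = 50.6 / 62.1 = 0.8148 m/s
v_mean = 0.86 × 0.8148 = 0.7007 m/s
Q = A × v_mean = 17.4 × 0.7007 = 12.19 m³/s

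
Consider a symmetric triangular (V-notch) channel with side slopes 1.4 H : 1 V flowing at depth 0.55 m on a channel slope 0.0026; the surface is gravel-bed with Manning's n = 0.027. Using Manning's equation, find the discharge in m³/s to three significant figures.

A = z·y² = 1.4×0.55² = 0.4235 m²
P = 2y√(1+z²) = 2×0.55×√(1+1.4²) = 1.893 m
R = A/P = 0.4235/1.893 = 0.2238 m
Q = (1/n)·A·R^(2/3)·S^(1/2) = (1/0.027) × 0.4235 × 0.2238^(2/3) × 0.0026^(1/2) = 0.2948 m³/s

0.295 m³/s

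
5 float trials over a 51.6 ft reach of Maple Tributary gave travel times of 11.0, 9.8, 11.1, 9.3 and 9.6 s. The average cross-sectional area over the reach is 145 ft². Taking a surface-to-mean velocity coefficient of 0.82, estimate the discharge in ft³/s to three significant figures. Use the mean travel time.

604 ft³/s

t̄ = (11.0 + 9.8 + 11.1 + 9.3 + 9.6) / 5 = 10.16 s
v_surface = L / t̄ = 51.6 / 10.16 = 5.079 ft/s
v_mean = 0.82 × 5.079 = 4.165 ft/s
Q = A × v_mean = 145 × 4.165 = 603.9 ft³/s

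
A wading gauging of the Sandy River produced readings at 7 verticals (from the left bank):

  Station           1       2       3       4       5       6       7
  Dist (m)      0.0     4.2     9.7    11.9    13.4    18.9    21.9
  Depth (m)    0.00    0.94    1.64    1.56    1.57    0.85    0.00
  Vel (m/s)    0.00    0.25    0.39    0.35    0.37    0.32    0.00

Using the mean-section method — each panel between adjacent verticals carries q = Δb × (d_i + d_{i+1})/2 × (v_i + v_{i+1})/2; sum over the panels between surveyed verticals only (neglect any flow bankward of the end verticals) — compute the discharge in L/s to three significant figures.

Panel 1-2: Δb = 4.2 m, d̄ = (0.00+0.94)/2 = 0.47, v̄ = (0.00+0.25)/2 = 0.125 → q = 4.2×0.47×0.125 = 0.2468 m³/s
Panel 2-3: Δb = 5.5 m, d̄ = (0.94+1.64)/2 = 1.29, v̄ = (0.25+0.39)/2 = 0.32 → q = 5.5×1.29×0.32 = 2.270 m³/s
Panel 3-4: Δb = 2.2 m, d̄ = (1.64+1.56)/2 = 1.6, v̄ = (0.39+0.35)/2 = 0.37 → q = 2.2×1.6×0.37 = 1.302 m³/s
Panel 4-5: Δb = 1.5 m, d̄ = (1.56+1.57)/2 = 1.565, v̄ = (0.35+0.37)/2 = 0.36 → q = 1.5×1.565×0.36 = 0.8451 m³/s
Panel 5-6: Δb = 5.5 m, d̄ = (1.57+0.85)/2 = 1.21, v̄ = (0.37+0.32)/2 = 0.345 → q = 5.5×1.21×0.345 = 2.296 m³/s
Panel 6-7: Δb = 3 m, d̄ = (0.85+0.00)/2 = 0.425, v̄ = (0.32+0.00)/2 = 0.16 → q = 3×0.425×0.16 = 0.2040 m³/s
Q = Σ q = 7.165 m³/s
= 7.165 × 1000 = 7165 L/s

7160 L/s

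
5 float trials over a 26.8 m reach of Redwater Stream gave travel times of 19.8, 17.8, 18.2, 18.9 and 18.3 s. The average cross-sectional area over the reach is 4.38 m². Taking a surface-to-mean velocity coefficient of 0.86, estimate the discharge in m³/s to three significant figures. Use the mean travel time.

t̄ = (19.8 + 17.8 + 18.2 + 18.9 + 18.3) / 5 = 18.6 s
v_surface = L / t̄ = 26.8 / 18.6 = 1.441 m/s
v_mean = 0.86 × 1.441 = 1.239 m/s
Q = A × v_mean = 4.38 × 1.239 = 5.427 m³/s

5.43 m³/s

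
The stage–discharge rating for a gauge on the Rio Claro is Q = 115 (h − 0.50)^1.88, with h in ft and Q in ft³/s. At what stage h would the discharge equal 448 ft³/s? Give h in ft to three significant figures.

2.56 ft

h − h₀ = (Q/C)^(1/b) = (448/115)^(1/1.88) = 2.061 ft
h = 0.50 + 2.061 = 2.561 ft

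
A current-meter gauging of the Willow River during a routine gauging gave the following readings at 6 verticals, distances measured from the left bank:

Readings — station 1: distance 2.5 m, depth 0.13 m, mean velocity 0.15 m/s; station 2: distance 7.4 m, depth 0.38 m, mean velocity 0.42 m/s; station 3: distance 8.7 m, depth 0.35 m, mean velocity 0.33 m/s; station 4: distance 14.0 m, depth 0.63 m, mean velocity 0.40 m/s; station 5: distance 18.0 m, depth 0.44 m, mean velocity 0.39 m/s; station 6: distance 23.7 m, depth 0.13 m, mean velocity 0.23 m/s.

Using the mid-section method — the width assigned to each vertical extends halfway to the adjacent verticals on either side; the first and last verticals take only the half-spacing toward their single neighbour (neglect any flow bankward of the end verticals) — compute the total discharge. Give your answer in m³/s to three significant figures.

w_1 = (7.4 − 2.5)/2 = 2.45 m; q_1 = 0.15 × 0.13 × 2.45 = 0.04778 m³/s
w_2 = (8.7 − 2.5)/2 = 3.1 m; q_2 = 0.42 × 0.38 × 3.1 = 0.4948 m³/s
w_3 = (14.0 − 7.4)/2 = 3.3 m; q_3 = 0.33 × 0.35 × 3.3 = 0.3812 m³/s
w_4 = (18.0 − 8.7)/2 = 4.65 m; q_4 = 0.40 × 0.63 × 4.65 = 1.172 m³/s
w_5 = (23.7 − 14.0)/2 = 4.85 m; q_5 = 0.39 × 0.44 × 4.85 = 0.8323 m³/s
w_6 = (23.7 − 18.0)/2 = 2.85 m; q_6 = 0.23 × 0.13 × 2.85 = 0.08522 m³/s
Q = Σ qᵢ = 3.013 m³/s

3.01 m³/s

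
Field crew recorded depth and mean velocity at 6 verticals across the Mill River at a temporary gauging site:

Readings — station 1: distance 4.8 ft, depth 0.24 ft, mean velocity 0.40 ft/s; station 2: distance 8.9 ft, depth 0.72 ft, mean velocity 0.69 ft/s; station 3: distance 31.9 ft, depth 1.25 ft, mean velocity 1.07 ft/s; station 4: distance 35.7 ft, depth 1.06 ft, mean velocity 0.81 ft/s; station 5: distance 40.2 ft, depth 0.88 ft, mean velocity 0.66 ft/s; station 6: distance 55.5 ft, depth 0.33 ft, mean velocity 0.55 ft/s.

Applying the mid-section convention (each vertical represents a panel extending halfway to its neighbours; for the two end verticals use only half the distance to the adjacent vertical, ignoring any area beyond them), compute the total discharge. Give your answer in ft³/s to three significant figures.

35.6 ft³/s

w_1 = (8.9 − 4.8)/2 = 2.05 ft; q_1 = 0.40 × 0.24 × 2.05 = 0.1968 ft³/s
w_2 = (31.9 − 4.8)/2 = 13.55 ft; q_2 = 0.69 × 0.72 × 13.55 = 6.732 ft³/s
w_3 = (35.7 − 8.9)/2 = 13.4 ft; q_3 = 1.07 × 1.25 × 13.4 = 17.92 ft³/s
w_4 = (40.2 − 31.9)/2 = 4.15 ft; q_4 = 0.81 × 1.06 × 4.15 = 3.563 ft³/s
w_5 = (55.5 − 35.7)/2 = 9.9 ft; q_5 = 0.66 × 0.88 × 9.9 = 5.750 ft³/s
w_6 = (55.5 − 40.2)/2 = 7.65 ft; q_6 = 0.55 × 0.33 × 7.65 = 1.388 ft³/s
Q = Σ qᵢ = 35.55 ft³/s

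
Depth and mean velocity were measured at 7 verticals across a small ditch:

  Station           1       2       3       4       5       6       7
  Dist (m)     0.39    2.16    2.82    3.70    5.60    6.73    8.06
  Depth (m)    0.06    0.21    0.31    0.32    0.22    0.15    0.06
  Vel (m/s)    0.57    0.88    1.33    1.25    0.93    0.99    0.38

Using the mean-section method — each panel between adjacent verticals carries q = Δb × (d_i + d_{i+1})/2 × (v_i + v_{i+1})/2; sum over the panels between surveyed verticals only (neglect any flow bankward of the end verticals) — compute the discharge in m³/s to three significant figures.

Panel 1-2: Δb = 1.77 m, d̄ = (0.06+0.21)/2 = 0.135, v̄ = (0.57+0.88)/2 = 0.725 → q = 1.77×0.135×0.725 = 0.1732 m³/s
Panel 2-3: Δb = 0.66 m, d̄ = (0.21+0.31)/2 = 0.26, v̄ = (0.88+1.33)/2 = 1.105 → q = 0.66×0.26×1.105 = 0.1896 m³/s
Panel 3-4: Δb = 0.88 m, d̄ = (0.31+0.32)/2 = 0.315, v̄ = (1.33+1.25)/2 = 1.29 → q = 0.88×0.315×1.29 = 0.3576 m³/s
Panel 4-5: Δb = 1.9 m, d̄ = (0.32+0.22)/2 = 0.27, v̄ = (1.25+0.93)/2 = 1.09 → q = 1.9×0.27×1.09 = 0.5592 m³/s
Panel 5-6: Δb = 1.13 m, d̄ = (0.22+0.15)/2 = 0.185, v̄ = (0.93+0.99)/2 = 0.96 → q = 1.13×0.185×0.96 = 0.2007 m³/s
Panel 6-7: Δb = 1.33 m, d̄ = (0.15+0.06)/2 = 0.105, v̄ = (0.99+0.38)/2 = 0.685 → q = 1.33×0.105×0.685 = 0.09566 m³/s
Q = Σ q = 1.576 m³/s

1.58 m³/s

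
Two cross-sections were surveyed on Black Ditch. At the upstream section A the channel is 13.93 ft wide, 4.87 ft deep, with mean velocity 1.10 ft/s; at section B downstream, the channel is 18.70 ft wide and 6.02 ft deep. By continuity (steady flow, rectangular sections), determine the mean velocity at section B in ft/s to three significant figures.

0.663 ft/s

Q = A₁V₁ = (13.93×4.87) × 1.10 = 74.62 ft³/s
A₂ = 18.70 × 6.02 = 112.6 ft²
V₂ = Q/A₂ = 74.62/112.6 = 0.6629 ft/s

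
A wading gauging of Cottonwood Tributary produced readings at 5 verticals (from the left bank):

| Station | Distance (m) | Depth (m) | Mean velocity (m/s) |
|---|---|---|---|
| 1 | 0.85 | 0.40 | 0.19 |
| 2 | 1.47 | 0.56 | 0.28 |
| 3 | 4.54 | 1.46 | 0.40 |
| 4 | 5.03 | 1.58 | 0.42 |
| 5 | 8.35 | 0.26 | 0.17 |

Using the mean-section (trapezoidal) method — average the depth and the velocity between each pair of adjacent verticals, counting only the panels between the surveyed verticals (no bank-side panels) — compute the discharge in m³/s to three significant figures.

2.33 m³/s

Panel 1-2: Δb = 0.62 m, d̄ = (0.40+0.56)/2 = 0.48, v̄ = (0.19+0.28)/2 = 0.235 → q = 0.62×0.48×0.235 = 0.06994 m³/s
Panel 2-3: Δb = 3.07 m, d̄ = (0.56+1.46)/2 = 1.01, v̄ = (0.28+0.40)/2 = 0.34 → q = 3.07×1.01×0.34 = 1.054 m³/s
Panel 3-4: Δb = 0.49 m, d̄ = (1.46+1.58)/2 = 1.52, v̄ = (0.40+0.42)/2 = 0.41 → q = 0.49×1.52×0.41 = 0.3054 m³/s
Panel 4-5: Δb = 3.32 m, d̄ = (1.58+0.26)/2 = 0.92, v̄ = (0.42+0.17)/2 = 0.295 → q = 3.32×0.92×0.295 = 0.9010 m³/s
Q = Σ q = 2.331 m³/s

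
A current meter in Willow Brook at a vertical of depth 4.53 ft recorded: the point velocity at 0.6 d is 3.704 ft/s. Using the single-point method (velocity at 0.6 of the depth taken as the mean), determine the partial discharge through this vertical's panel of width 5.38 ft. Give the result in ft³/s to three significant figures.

90.3 ft³/s

v̄ = v₀.₆ = 3.704 ft/s
q = v̄ × d × w = 3.704 × 4.53 × 5.38 = 90.27 ft³/s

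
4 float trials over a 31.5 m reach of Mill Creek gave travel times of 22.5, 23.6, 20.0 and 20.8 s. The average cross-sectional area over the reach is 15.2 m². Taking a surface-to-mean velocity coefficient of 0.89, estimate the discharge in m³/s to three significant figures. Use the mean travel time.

19.6 m³/s

t̄ = (22.5 + 23.6 + 20.0 + 20.8) / 4 = 21.725 s
v_surface = L / t̄ = 31.5 / 21.725 = 1.450 m/s
v_mean = 0.89 × 1.450 = 1.290 m/s
Q = A × v_mean = 15.2 × 1.290 = 19.61 m³/s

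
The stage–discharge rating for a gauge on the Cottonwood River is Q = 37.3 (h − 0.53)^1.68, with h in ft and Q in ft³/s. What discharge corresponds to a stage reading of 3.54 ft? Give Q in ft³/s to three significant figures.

Q = 37.3 × (3.54 − 0.53)^1.68 = 37.3 × 3.01^1.68 = 237.5 ft³/s

238 ft³/s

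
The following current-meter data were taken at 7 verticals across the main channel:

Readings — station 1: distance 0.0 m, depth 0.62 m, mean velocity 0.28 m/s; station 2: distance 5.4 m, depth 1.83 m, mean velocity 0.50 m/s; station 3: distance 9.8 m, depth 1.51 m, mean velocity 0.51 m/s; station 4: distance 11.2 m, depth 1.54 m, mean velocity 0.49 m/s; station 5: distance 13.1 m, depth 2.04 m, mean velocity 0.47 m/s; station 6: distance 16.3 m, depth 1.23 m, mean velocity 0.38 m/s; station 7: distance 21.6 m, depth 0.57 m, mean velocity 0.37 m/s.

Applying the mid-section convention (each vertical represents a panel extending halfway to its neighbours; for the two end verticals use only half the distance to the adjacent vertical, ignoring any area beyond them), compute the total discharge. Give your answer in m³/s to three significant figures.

w_1 = (5.4 − 0.0)/2 = 2.7 m; q_1 = 0.28 × 0.62 × 2.7 = 0.4687 m³/s
w_2 = (9.8 − 0.0)/2 = 4.9 m; q_2 = 0.50 × 1.83 × 4.9 = 4.484 m³/s
w_3 = (11.2 − 5.4)/2 = 2.9 m; q_3 = 0.51 × 1.51 × 2.9 = 2.233 m³/s
w_4 = (13.1 − 9.8)/2 = 1.65 m; q_4 = 0.49 × 1.54 × 1.65 = 1.245 m³/s
w_5 = (16.3 − 11.2)/2 = 2.55 m; q_5 = 0.47 × 2.04 × 2.55 = 2.445 m³/s
w_6 = (21.6 − 13.1)/2 = 4.25 m; q_6 = 0.38 × 1.23 × 4.25 = 1.986 m³/s
w_7 = (21.6 − 16.3)/2 = 2.65 m; q_7 = 0.37 × 0.57 × 2.65 = 0.5589 m³/s
Q = Σ qᵢ = 13.42 m³/s

13.4 m³/s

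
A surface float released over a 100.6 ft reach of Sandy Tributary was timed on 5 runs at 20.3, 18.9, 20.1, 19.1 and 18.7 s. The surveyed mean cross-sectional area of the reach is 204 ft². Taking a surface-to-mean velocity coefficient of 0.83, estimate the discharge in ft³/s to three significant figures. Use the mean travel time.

877 ft³/s

t̄ = (20.3 + 18.9 + 20.1 + 19.1 + 18.7) / 5 = 19.42 s
v_surface = L / t̄ = 100.6 / 19.42 = 5.180 ft/s
v_mean = 0.83 × 5.180 = 4.300 ft/s
Q = A × v_mean = 204 × 4.300 = 877.1 ft³/s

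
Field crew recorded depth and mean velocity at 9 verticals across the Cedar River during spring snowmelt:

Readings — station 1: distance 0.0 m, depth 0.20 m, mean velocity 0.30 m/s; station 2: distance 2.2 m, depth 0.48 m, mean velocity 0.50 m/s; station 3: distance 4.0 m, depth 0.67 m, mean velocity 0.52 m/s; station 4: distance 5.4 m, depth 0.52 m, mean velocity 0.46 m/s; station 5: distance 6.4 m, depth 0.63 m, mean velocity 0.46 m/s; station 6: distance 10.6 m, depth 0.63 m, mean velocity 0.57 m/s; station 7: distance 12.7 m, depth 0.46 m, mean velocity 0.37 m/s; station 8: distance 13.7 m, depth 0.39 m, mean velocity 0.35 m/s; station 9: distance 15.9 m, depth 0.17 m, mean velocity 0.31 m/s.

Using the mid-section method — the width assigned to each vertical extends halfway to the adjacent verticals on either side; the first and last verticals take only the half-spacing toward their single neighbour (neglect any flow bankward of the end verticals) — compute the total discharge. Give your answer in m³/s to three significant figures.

w_1 = (2.2 − 0.0)/2 = 1.1 m; q_1 = 0.30 × 0.20 × 1.1 = 0.06600 m³/s
w_2 = (4.0 − 0.0)/2 = 2 m; q_2 = 0.50 × 0.48 × 2 = 0.4800 m³/s
w_3 = (5.4 − 2.2)/2 = 1.6 m; q_3 = 0.52 × 0.67 × 1.6 = 0.5574 m³/s
w_4 = (6.4 − 4.0)/2 = 1.2 m; q_4 = 0.46 × 0.52 × 1.2 = 0.2870 m³/s
w_5 = (10.6 − 5.4)/2 = 2.6 m; q_5 = 0.46 × 0.63 × 2.6 = 0.7535 m³/s
w_6 = (12.7 − 6.4)/2 = 3.15 m; q_6 = 0.57 × 0.63 × 3.15 = 1.131 m³/s
w_7 = (13.7 − 10.6)/2 = 1.55 m; q_7 = 0.37 × 0.46 × 1.55 = 0.2638 m³/s
w_8 = (15.9 − 12.7)/2 = 1.6 m; q_8 = 0.35 × 0.39 × 1.6 = 0.2184 m³/s
w_9 = (15.9 − 13.7)/2 = 1.1 m; q_9 = 0.31 × 0.17 × 1.1 = 0.05797 m³/s
Q = Σ qᵢ = 3.815 m³/s

3.82 m³/s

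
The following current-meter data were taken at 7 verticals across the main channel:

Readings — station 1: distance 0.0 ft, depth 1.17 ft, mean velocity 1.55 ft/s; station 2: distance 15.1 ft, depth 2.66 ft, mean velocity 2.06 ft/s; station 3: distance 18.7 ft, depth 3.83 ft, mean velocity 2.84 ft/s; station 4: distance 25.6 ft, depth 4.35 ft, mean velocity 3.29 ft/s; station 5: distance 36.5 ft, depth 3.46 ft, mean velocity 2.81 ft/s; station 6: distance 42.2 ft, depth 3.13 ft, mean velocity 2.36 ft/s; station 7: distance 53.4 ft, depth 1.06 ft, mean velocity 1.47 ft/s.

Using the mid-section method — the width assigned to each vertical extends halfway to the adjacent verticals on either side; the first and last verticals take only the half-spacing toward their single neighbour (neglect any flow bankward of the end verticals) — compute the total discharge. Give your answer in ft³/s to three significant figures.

401 ft³/s

w_1 = (15.1 − 0.0)/2 = 7.55 ft; q_1 = 1.55 × 1.17 × 7.55 = 13.69 ft³/s
w_2 = (18.7 − 0.0)/2 = 9.35 ft; q_2 = 2.06 × 2.66 × 9.35 = 51.23 ft³/s
w_3 = (25.6 − 15.1)/2 = 5.25 ft; q_3 = 2.84 × 3.83 × 5.25 = 57.11 ft³/s
w_4 = (36.5 − 18.7)/2 = 8.9 ft; q_4 = 3.29 × 4.35 × 8.9 = 127.4 ft³/s
w_5 = (42.2 − 25.6)/2 = 8.3 ft; q_5 = 2.81 × 3.46 × 8.3 = 80.70 ft³/s
w_6 = (53.4 − 36.5)/2 = 8.45 ft; q_6 = 2.36 × 3.13 × 8.45 = 62.42 ft³/s
w_7 = (53.4 − 42.2)/2 = 5.6 ft; q_7 = 1.47 × 1.06 × 5.6 = 8.726 ft³/s
Q = Σ qᵢ = 401.2 ft³/s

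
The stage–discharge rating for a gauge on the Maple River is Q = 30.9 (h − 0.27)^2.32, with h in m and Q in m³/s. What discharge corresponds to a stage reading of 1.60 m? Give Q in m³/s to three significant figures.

Q = 30.9 × (1.60 − 0.27)^2.32 = 30.9 × 1.33^2.32 = 59.88 m³/s

59.9 m³/s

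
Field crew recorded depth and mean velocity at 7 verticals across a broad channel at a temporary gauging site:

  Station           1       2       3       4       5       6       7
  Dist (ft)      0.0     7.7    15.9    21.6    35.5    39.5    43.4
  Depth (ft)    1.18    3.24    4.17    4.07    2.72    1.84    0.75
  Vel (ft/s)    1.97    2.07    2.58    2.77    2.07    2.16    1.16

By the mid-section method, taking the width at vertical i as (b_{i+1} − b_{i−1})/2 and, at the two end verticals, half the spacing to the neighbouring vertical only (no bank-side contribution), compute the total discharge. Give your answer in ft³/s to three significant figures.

w_1 = (7.7 − 0.0)/2 = 3.85 ft; q_1 = 1.97 × 1.18 × 3.85 = 8.950 ft³/s
w_2 = (15.9 − 0.0)/2 = 7.95 ft; q_2 = 2.07 × 3.24 × 7.95 = 53.32 ft³/s
w_3 = (21.6 − 7.7)/2 = 6.95 ft; q_3 = 2.58 × 4.17 × 6.95 = 74.77 ft³/s
w_4 = (35.5 − 15.9)/2 = 9.8 ft; q_4 = 2.77 × 4.07 × 9.8 = 110.5 ft³/s
w_5 = (39.5 − 21.6)/2 = 8.95 ft; q_5 = 2.07 × 2.72 × 8.95 = 50.39 ft³/s
w_6 = (43.4 − 35.5)/2 = 3.95 ft; q_6 = 2.16 × 1.84 × 3.95 = 15.70 ft³/s
w_7 = (43.4 − 39.5)/2 = 1.95 ft; q_7 = 1.16 × 0.75 × 1.95 = 1.697 ft³/s
Q = Σ qᵢ = 315.3 ft³/s

315 ft³/s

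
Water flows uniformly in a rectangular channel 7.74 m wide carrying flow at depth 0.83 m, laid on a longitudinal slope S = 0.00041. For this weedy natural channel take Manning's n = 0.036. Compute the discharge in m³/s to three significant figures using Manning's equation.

2.80 m³/s

A = b·y = 7.74 × 0.83 = 6.424 m²
P = b + 2y = 7.74 + 2×0.83 = 9.400 m
R = A/P = 6.424/9.400 = 0.6834 m
Q = (1/n)·A·R^(2/3)·S^(1/2) = (1/0.036) × 6.424 × 0.6834^(2/3) × 0.00041^(1/2) = 2.804 m³/s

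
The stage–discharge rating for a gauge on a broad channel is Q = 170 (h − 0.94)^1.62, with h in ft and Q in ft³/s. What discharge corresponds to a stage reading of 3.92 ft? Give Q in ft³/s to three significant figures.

Q = 170 × (3.92 − 0.94)^1.62 = 170 × 2.98^1.62 = 997.0 ft³/s

997 ft³/s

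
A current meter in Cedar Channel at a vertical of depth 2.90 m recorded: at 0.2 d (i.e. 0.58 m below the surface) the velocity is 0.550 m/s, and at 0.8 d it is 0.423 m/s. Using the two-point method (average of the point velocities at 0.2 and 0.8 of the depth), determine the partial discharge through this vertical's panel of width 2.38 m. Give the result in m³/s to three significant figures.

v̄ = (0.550 + 0.423) / 2 = 0.4865 m/s
q = v̄ × d × w = 0.4865 × 2.90 × 2.38 = 3.358 m³/s

3.36 m³/s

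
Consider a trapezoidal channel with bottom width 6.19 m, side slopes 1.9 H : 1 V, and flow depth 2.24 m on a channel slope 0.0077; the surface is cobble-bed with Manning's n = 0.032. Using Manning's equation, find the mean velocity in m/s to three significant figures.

A = (b + z·y)·y = (6.19 + 1.9×2.24)×2.24 = 23.40 m²
P = b + 2y√(1+z²) = 6.19 + 2×2.24×√(1+1.9²) = 15.81 m
R = A/P = 23.40/15.81 = 1.480 m
Q = (1/n)·A·R^(2/3)·S^(1/2) = (1/0.032) × 23.40 × 1.480^(2/3) × 0.0077^(1/2) = 83.33 m³/s
V = Q/A = 83.33/23.40 = 3.561 m/s

3.56 m/s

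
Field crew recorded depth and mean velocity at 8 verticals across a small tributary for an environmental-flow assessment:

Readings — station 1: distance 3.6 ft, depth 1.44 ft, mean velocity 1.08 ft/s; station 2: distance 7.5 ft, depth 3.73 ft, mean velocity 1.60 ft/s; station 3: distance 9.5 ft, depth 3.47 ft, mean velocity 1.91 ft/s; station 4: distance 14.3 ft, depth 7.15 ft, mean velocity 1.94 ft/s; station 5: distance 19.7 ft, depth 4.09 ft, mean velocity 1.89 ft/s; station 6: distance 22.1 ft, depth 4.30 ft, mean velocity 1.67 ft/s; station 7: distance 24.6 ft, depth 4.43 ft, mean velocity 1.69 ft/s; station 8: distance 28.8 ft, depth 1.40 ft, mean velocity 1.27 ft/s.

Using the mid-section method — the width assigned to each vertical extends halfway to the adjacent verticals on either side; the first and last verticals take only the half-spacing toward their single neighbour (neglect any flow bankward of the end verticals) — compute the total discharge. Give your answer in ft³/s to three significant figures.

w_1 = (7.5 − 3.6)/2 = 1.95 ft; q_1 = 1.08 × 1.44 × 1.95 = 3.033 ft³/s
w_2 = (9.5 − 3.6)/2 = 2.95 ft; q_2 = 1.60 × 3.73 × 2.95 = 17.61 ft³/s
w_3 = (14.3 − 7.5)/2 = 3.4 ft; q_3 = 1.91 × 3.47 × 3.4 = 22.53 ft³/s
w_4 = (19.7 − 9.5)/2 = 5.1 ft; q_4 = 1.94 × 7.15 × 5.1 = 70.74 ft³/s
w_5 = (22.1 − 14.3)/2 = 3.9 ft; q_5 = 1.89 × 4.09 × 3.9 = 30.15 ft³/s
w_6 = (24.6 − 19.7)/2 = 2.45 ft; q_6 = 1.67 × 4.30 × 2.45 = 17.59 ft³/s
w_7 = (28.8 − 22.1)/2 = 3.35 ft; q_7 = 1.69 × 4.43 × 3.35 = 25.08 ft³/s
w_8 = (28.8 − 24.6)/2 = 2.1 ft; q_8 = 1.27 × 1.40 × 2.1 = 3.734 ft³/s
Q = Σ qᵢ = 190.5 ft³/s

190 ft³/s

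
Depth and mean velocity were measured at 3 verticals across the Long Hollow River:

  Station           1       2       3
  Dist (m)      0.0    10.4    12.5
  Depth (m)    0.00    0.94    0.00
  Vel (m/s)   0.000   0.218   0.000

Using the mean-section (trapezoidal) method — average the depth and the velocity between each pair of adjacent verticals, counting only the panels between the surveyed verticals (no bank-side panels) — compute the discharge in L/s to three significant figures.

Panel 1-2: Δb = 10.4 m, d̄ = (0.00+0.94)/2 = 0.47, v̄ = (0.000+0.218)/2 = 0.109 → q = 10.4×0.47×0.109 = 0.5328 m³/s
Panel 2-3: Δb = 2.1 m, d̄ = (0.94+0.00)/2 = 0.47, v̄ = (0.218+0.000)/2 = 0.109 → q = 2.1×0.47×0.109 = 0.1076 m³/s
Q = Σ q = 0.6404 m³/s
= 0.6404 × 1000 = 640.4 L/s

640 L/s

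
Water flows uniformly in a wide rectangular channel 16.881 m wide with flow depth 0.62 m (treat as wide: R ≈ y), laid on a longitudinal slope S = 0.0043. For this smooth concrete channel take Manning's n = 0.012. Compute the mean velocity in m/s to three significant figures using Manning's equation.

3.97 m/s

A = b·y = 16.881 × 0.62 = 10.47 m²
Wide channel: R ≈ y = 0.62 m
Q = (1/n)·A·R^(2/3)·S^(1/2) = (1/0.012) × 10.47 × 0.6200^(2/3) × 0.0043^(1/2) = 41.59 m³/s
V = Q/A = 41.59/10.47 = 3.973 m/s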